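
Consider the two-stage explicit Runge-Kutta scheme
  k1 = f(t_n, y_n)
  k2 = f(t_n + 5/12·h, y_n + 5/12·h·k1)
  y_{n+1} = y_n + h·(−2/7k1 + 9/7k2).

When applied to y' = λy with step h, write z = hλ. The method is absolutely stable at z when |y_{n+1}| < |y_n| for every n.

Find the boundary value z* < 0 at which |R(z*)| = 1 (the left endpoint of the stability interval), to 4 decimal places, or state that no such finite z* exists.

On y'=λy, z=hλ:
  k1=λy_n ⇒ h·k1=z·y_n;  k2=λ(1+5/12z)y_n ⇒ h·k2=z(1+5/12z)y_n
  y_{n+1}/y_n = 1 − 2/7z + 9/7z(1+5/12z) = 1 + z + 15/28z²
  R(z) = 1 + z + 15/28z².

Need |R(x)|<1, x<0.
x=-1.79: |R|=0.9265
R=1: x+15/28x²=0 ⇒ x=−28/15=-1.8667; min R=1−1/(4·15/28)=0.5333>−1
Confirm numerically:
  x=-1.656: |R|=0.81311 <1
  x=-1.370: |R|=0.63548 <1
  x=-1.126: |R|=0.55322 <1
  x=-0.910: |R|=0.53363 <1
  x=-2.289: |R|=1.51789 >1
  x=-1.909: |R|=1.04329 >1
Interval (-1.8667, 0).

left endpoint -1.8667.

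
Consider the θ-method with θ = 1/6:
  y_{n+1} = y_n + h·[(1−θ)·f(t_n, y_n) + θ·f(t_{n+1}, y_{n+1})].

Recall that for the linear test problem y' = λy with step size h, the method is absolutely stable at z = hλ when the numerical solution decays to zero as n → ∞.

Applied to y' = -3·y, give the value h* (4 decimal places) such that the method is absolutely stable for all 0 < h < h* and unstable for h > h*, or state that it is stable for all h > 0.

Test eqn y'=λy, z=hλ:
  y_{n+1} = y_n + z·[5/6·y_n + 1/6·y_{n+1}] ⇒ (1 − 1/6z)y_{n+1} = (1 + 5/6z)y_n
  ⇒ R(z) = (1 + 5/6z)/(1 − 1/6z).

Need |R(x)|<1, x<0.
x=-1.35: |R|=0.1020
R=−1: 1+5/6x = −1+1/6x ⇒ -2/3x=2 ⇒ x=2/(-2/3)=-3.0000
Confirm numerically:
  x=-2.707: |R|=0.86540 <1
  x=-2.317: |R|=0.67152 <1
  x=-1.573: |R|=0.24627 <1
  x=-1.555: |R|=0.23494 <1
  x=-3.572: |R|=1.23903 >1
  x=-3.228: |R|=1.09883 >1
  x=-3.094: |R|=1.04135 >1
Interval (-3.0000, 0).

(-3.0000,0); λ=-3 ⇒ h* = (3)/3 = 1.0000.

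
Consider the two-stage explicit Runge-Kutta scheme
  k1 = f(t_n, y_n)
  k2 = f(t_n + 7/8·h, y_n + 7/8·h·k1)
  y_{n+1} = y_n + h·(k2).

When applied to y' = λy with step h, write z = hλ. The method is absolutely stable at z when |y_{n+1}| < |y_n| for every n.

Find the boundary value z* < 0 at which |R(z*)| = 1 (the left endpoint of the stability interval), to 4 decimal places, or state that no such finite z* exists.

left endpoint -1.1429.

Set f=λy, z=hλ:
  k1=λy_n ⇒ h·k1=z·y_n;  k2=λ(1+7/8z)y_n ⇒ h·k2=z(1+7/8z)y_n
  y_{n+1}/y_n = 1 + z(1+7/8z) = 1 + z + 7/8z²
  R(z) = 1 + z + 7/8z².

Solve |R(x)|<1 on ℝ⁻.
x=-0.61: |R|=0.7156
R=1: x+7/8x²=0 ⇒ x=−8/7=-1.1429; min R=1−1/(4·7/8)=0.7143>−1
Confirm numerically:
  x=-0.755: |R|=0.74377 <1
  x=-0.601: |R|=0.71505 <1
  x=-0.464: |R|=0.72438 <1
  x=-1.576: |R|=1.59730 >1
  x=-1.396: |R|=1.30921 >1
  x=-1.233: |R|=1.09725 >1
Stable set (-1.1429, 0).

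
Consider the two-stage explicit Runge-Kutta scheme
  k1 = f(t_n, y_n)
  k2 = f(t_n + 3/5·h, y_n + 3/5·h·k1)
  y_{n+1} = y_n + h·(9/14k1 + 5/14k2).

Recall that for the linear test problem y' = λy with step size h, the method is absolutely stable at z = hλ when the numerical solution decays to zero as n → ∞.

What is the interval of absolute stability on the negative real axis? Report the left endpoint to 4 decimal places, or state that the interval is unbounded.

With y'=λy (z=hλ):
  k1=λy_n ⇒ h·k1=z·y_n;  k2=λ(1+3/5z)y_n ⇒ h·k2=z(1+3/5z)y_n
  y_{n+1}/y_n = 1 + 9/14z + 5/14z(1+3/5z) = 1 + z + 3/14z²
  ⇒ R(z) = 1 + z + 3/14z².

Solve |R(x)|<1 on ℝ⁻.
x=-0.64: |R|=0.4478
R=1: x+3/14x²=0 ⇒ x=−14/3=-4.6667; min R=1−1/(4·3/14)=-0.1667>−1
Confirm numerically:
  x=-3.974: |R|=0.41014 <1
  x=-2.615: |R|=0.14967 <1
  x=-2.410: |R|=0.16541 <1
  x=-2.268: |R|=0.16575 <1
  x=-5.128: |R|=1.50694 >1
  x=-5.118: |R|=1.49498 >1
  x=-5.051: |R|=1.41599 >1
Stable set (-4.6667, 0).

(-4.6667, 0).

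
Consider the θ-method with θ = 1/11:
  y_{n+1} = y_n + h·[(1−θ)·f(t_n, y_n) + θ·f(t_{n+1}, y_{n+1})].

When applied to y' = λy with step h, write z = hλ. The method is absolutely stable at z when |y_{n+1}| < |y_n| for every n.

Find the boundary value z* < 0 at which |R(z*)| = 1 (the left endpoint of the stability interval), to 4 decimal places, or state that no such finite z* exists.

z* = -2.4444.

Set f=λy, z=hλ:
  y_{n+1} = y_n + z·[10/11·y_n + 1/11·y_{n+1}] ⇒ (1 − 1/11z)y_{n+1} = (1 + 10/11z)y_n
  Hence R(z) = (1 + 10/11z)/(1 − 1/11z).

Solve |R(x)|<1 on ℝ⁻.
x=-1.01: |R|=0.0749
R=−1: 1+10/11x = −1+1/11x ⇒ -9/11x=2 ⇒ x=2/(-9/11)=-2.4444
Confirm numerically:
  x=-2.297: |R|=0.90020 <1
  x=-1.744: |R|=0.50534 <1
  x=-1.596: |R|=0.39378 <1
  x=-2.889: |R|=1.28807 >1
  x=-2.566: |R|=1.08064 >1
So |R|<1 on (-2.4444, 0).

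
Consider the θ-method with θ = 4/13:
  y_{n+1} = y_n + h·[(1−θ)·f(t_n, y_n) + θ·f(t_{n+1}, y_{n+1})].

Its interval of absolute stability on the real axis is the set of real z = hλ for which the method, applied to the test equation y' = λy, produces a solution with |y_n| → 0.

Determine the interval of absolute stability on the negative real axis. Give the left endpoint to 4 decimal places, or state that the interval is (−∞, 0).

With y'=λy (z=hλ):
  y_{n+1} = y_n + z·[9/13·y_n + 4/13·y_{n+1}] ⇒ (1 − 4/13z)y_{n+1} = (1 + 9/13z)y_n
  so R(z) = (1 + 9/13z)/(1 − 4/13z).

Find x<0 with |R(x)|<1.
x=-1.21: |R|=0.1183
R=−1: 1+9/13x = −1+4/13x ⇒ -5/13x=2 ⇒ x=2/(-5/13)=-5.2000
Confirm numerically:
  x=-5.033: |R|=0.97480 <1
  x=-3.543: |R|=0.69509 <1
  x=-2.505: |R|=0.41464 <1
  x=-5.642: |R|=1.06213 >1
  x=-5.317: |R|=1.01707 >1
  x=-5.231: |R|=1.00457 >1
Stable set (-5.2000, 0).

(-5.2000, 0).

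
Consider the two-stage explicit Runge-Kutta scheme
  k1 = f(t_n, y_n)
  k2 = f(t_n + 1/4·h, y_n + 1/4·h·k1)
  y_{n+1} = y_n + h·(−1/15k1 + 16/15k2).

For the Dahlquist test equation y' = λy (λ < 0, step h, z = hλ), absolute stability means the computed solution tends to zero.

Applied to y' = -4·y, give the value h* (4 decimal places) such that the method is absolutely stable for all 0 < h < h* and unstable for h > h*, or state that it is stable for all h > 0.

Test eqn y'=λy, z=hλ:
  k1=λy_n ⇒ h·k1=z·y_n;  k2=λ(1+1/4z)y_n ⇒ h·k2=z(1+1/4z)y_n
  y_{n+1}/y_n = 1 − 1/15z + 16/15z(1+1/4z) = 1 + z + 4/15z²
  R(z) = 1 + z + 4/15z².

Boundary: |R(x)|=1, x<0.
x=-0.76: |R|=0.3940
R=1: x+4/15x²=0 ⇒ x=−15/4=-3.7500; min R=1−1/(4·4/15)=0.0625>−1
Confirm numerically:
  x=-2.339: |R|=0.11991 <1
  x=-2.057: |R|=0.07133 <1
  x=-1.846: |R|=0.06272 <1
  x=-1.530: |R|=0.09424 <1
  x=-4.204: |R|=1.50896 >1
  x=-4.118: |R|=1.40411 >1
  x=-3.843: |R|=1.09531 >1
So |R|<1 on (-3.7500, 0).

(-3.7500,0); λ=-4 ⇒ h* = (15/4)/4 = 0.9375.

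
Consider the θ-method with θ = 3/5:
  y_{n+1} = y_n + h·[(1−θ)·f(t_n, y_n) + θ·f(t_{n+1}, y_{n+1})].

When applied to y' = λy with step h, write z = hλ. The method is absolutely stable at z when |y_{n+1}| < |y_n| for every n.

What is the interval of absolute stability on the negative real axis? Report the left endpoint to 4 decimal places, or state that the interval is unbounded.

Test eqn y'=λy, z=hλ:
  y_{n+1} = y_n + z·[2/5·y_n + 3/5·y_{n+1}] ⇒ (1 − 3/5z)y_{n+1} = (1 + 2/5z)y_n
  so R(z) = (1 + 2/5z)/(1 − 3/5z).

Solve |R(x)|<1 on ℝ⁻.
x=-0.47: |R|=0.6334
x=-2: |R|=0.0909
x=-10: |R|=0.4286
x=-100: |R|=0.6393
θ=3/5≥1/2 ⇒ |1+2/5x|<|1−3/5x| ∀x<0 ⇒ interval (−∞,0).

interval (−∞, 0).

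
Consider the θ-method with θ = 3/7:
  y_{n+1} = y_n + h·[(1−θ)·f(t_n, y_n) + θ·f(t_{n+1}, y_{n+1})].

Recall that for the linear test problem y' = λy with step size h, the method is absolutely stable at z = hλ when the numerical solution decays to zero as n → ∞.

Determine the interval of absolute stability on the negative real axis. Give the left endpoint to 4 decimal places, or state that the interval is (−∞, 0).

(-14.0000, 0).

With y'=λy (z=hλ):
  y_{n+1} = y_n + z·[4/7·y_n + 3/7·y_{n+1}] ⇒ (1 − 3/7z)y_{n+1} = (1 + 4/7z)y_n
  ⇒ R(z) = (1 + 4/7z)/(1 − 3/7z).

Need |R(x)|<1, x<0.
x=-1.58: |R|=0.0579
R=−1: 1+4/7x = −1+3/7x ⇒ -1/7x=2 ⇒ x=2/(-1/7)=-14.0000
Confirm numerically:
  x=-10.599: |R|=0.91234 <1
  x=-8.545: |R|=0.83285 <1
  x=-6.512: |R|=0.71782 <1
  x=-14.343: |R|=1.00686 >1
  x=-14.042: |R|=1.00085 >1
Interval (-14.0000, 0).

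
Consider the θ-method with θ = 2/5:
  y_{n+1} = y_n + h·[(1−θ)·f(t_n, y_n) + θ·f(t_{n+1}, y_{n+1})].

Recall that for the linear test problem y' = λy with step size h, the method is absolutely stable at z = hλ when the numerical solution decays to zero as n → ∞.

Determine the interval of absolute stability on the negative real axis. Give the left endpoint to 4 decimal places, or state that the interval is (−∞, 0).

Test eqn y'=λy, z=hλ:
  y_{n+1} = y_n + z·[3/5·y_n + 2/5·y_{n+1}] ⇒ (1 − 2/5z)y_{n+1} = (1 + 3/5z)y_n
  Hence R(z) = (1 + 3/5z)/(1 − 2/5z).

Find x<0 with |R(x)|<1.
x=-1.45: |R|=0.0823
R=−1: 1+3/5x = −1+2/5x ⇒ -1/5x=2 ⇒ x=2/(-1/5)=-10.0000
Confirm numerically:
  x=-9.085: |R|=0.96051 <1
  x=-7.524: |R|=0.87650 <1
  x=-4.048: |R|=0.54551 <1
  x=-10.502: |R|=1.01930 >1
  x=-10.112: |R|=1.00444 >1
So |R|<1 on (-10.0000, 0).

z∈(-10.0000,0).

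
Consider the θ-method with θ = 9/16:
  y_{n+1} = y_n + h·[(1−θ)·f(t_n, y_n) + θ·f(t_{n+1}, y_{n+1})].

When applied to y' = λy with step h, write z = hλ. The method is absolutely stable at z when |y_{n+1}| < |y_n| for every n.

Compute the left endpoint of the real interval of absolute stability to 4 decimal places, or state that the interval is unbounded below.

interval (−∞, 0).

With y'=λy (z=hλ):
  y_{n+1} = y_n + z·[7/16·y_n + 9/16·y_{n+1}] ⇒ (1 − 9/16z)y_{n+1} = (1 + 7/16z)y_n
  ⇒ R(z) = (1 + 7/16z)/(1 − 9/16z).

Boundary: |R(x)|=1, x<0.
x=-0.9: |R|=0.4025
x=-2: |R|=0.0588
x=-10: |R|=0.5094
x=-100: |R|=0.7467
θ=9/16≥1/2 ⇒ |1+7/16x|<|1−9/16x| ∀x<0 ⇒ interval (−∞,0).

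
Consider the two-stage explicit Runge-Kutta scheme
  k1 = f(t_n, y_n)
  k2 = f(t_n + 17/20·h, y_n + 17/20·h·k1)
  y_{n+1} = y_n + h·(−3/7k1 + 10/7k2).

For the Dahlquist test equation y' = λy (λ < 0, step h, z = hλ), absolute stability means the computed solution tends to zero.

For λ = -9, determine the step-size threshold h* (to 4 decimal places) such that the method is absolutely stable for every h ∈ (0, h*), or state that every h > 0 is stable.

(-0.8235,0); λ=-9 ⇒ h* = (14/17)/9 = 0.0915.

With y'=λy (z=hλ):
  k1=λy_n ⇒ h·k1=z·y_n;  k2=λ(1+17/20z)y_n ⇒ h·k2=z(1+17/20z)y_n
  y_{n+1}/y_n = 1 − 3/7z + 10/7z(1+17/20z) = 1 + z + 17/14z²
  ⇒ R(z) = 1 + z + 17/14z².

Solve |R(x)|<1 on ℝ⁻.
x=-1: |R|=1.2143
R=1: x+17/14x²=0 ⇒ x=−14/17=-0.8235; min R=1−1/(4·17/14)=0.7941>−1
Confirm numerically:
  x=-0.584: |R|=0.83014 <1
  x=-0.568: |R|=0.82376 <1
  x=-0.387: |R|=0.79486 <1
  x=-1.028: |R|=1.25524 >1
  x=-0.980: |R|=1.18620 >1
  x=-0.896: |R|=1.07885 >1
Stable set (-0.8235, 0).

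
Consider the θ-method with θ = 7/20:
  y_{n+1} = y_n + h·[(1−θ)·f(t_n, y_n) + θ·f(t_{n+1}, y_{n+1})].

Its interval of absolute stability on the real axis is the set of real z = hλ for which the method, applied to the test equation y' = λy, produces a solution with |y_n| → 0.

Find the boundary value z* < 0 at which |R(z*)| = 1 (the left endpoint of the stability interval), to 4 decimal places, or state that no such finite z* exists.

left endpoint -6.6667.

Set f=λy, z=hλ:
  y_{n+1} = y_n + z·[13/20·y_n + 7/20·y_{n+1}] ⇒ (1 − 7/20z)y_{n+1} = (1 + 13/20z)y_n
  ⇒ R(z) = (1 + 13/20z)/(1 − 7/20z).

Find x<0 with |R(x)|<1.
x=-0.78: |R|=0.3873
R=−1: 1+13/20x = −1+7/20x ⇒ -3/10x=2 ⇒ x=2/(-3/10)=-6.6667
Confirm numerically:
  x=-5.682: |R|=0.90116 <1
  x=-4.494: |R|=0.74667 <1
  x=-2.939: |R|=0.44875 <1
  x=-7.219: |R|=1.04699 >1
  x=-7.018: |R|=1.03050 >1
  x=-6.766: |R|=1.00885 >1
So |R|<1 on (-6.6667, 0).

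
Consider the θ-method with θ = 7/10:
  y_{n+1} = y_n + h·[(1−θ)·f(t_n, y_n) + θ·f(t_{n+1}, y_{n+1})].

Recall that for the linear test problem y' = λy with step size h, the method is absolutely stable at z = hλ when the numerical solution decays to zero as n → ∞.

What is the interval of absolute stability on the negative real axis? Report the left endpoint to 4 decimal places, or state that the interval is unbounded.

Test eqn y'=λy, z=hλ:
  y_{n+1} = y_n + z·[3/10·y_n + 7/10·y_{n+1}] ⇒ (1 − 7/10z)y_{n+1} = (1 + 3/10z)y_n
  Hence R(z) = (1 + 3/10z)/(1 − 7/10z).

Find x<0 with |R(x)|<1.
x=-1.4: |R|=0.2929
x=-2: |R|=0.1667
x=-10: |R|=0.2500
x=-100: |R|=0.4085
θ=7/10≥1/2 ⇒ |1+3/10x|<|1−7/10x| ∀x<0 ⇒ unbounded interval.

(−∞, 0) — no finite endpoint.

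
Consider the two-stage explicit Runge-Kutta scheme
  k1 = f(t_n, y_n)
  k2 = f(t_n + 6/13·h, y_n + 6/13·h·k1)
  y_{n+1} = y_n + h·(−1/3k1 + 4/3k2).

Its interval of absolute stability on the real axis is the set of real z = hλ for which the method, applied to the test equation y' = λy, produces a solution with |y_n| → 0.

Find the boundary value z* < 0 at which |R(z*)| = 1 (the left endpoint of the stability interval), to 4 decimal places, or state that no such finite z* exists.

Set f=λy, z=hλ:
  k1=λy_n ⇒ h·k1=z·y_n;  k2=λ(1+6/13z)y_n ⇒ h·k2=z(1+6/13z)y_n
  y_{n+1}/y_n = 1 − 1/3z + 4/3z(1+6/13z) = 1 + z + 8/13z²
  Hence R(z) = 1 + z + 8/13z².

Boundary: |R(x)|=1, x<0.
x=-0.42: |R|=0.6886
R=1: x+8/13x²=0 ⇒ x=−13/8=-1.6250; min R=1−1/(4·8/13)=0.5938>−1
Confirm numerically:
  x=-1.078: |R|=0.63713 <1
  x=-1.064: |R|=0.63267 <1
  x=-2.004: |R|=1.46739 >1
  x=-1.764: |R|=1.15089 >1
So |R|<1 on (-1.6250, 0).

left endpoint -1.6250.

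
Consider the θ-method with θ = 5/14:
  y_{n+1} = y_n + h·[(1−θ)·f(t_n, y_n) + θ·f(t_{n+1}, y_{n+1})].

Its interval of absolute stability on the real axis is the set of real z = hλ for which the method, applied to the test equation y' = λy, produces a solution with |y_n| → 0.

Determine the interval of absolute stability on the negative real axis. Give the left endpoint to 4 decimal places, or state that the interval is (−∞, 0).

z∈(-7.0000,0).

With y'=λy (z=hλ):
  y_{n+1} = y_n + z·[9/14·y_n + 5/14·y_{n+1}] ⇒ (1 − 5/14z)y_{n+1} = (1 + 9/14z)y_n
  so R(z) = (1 + 9/14z)/(1 − 5/14z).

Boundary: |R(x)|=1, x<0.
x=-0.73: |R|=0.4210
R=−1: 1+9/14x = −1+5/14x ⇒ -2/7x=2 ⇒ x=2/(-2/7)=-7.0000
Confirm numerically:
  x=-6.687: |R|=0.97361 <1
  x=-5.946: |R|=0.90359 <1
  x=-3.313: |R|=0.51749 <1
  x=-7.467: |R|=1.03639 >1
  x=-7.212: |R|=1.01694 >1
So |R|<1 on (-7.0000, 0).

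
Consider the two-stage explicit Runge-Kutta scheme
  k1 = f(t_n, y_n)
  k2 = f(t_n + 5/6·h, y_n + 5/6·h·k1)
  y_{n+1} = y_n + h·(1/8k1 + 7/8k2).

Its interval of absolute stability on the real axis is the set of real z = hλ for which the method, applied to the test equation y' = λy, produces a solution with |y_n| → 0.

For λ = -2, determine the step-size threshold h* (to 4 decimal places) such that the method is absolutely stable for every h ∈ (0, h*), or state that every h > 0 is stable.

(-1.3714,0); λ=-2 ⇒ h* = (48/35)/2 = 0.6857.

On y'=λy, z=hλ:
  k1=λy_n ⇒ h·k1=z·y_n;  k2=λ(1+5/6z)y_n ⇒ h·k2=z(1+5/6z)y_n
  y_{n+1}/y_n = 1 + 1/8z + 7/8z(1+5/6z) = 1 + z + 35/48z²
  so R(z) = 1 + z + 35/48z².

Solve |R(x)|<1 on ℝ⁻.
x=-1.59: |R|=1.2534
R=1: x+35/48x²=0 ⇒ x=−48/35=-1.3714; min R=1−1/(4·35/48)=0.6571>−1
Confirm numerically:
  x=-1.230: |R|=0.87316 <1
  x=-0.941: |R|=0.70466 <1
  x=-0.782: |R|=0.66390 <1
  x=-0.560: |R|=0.66867 <1
  x=-1.897: |R|=1.72699 >1
  x=-1.863: |R|=1.66777 >1
  x=-1.580: |R|=1.24029 >1
So |R|<1 on (-1.3714, 0).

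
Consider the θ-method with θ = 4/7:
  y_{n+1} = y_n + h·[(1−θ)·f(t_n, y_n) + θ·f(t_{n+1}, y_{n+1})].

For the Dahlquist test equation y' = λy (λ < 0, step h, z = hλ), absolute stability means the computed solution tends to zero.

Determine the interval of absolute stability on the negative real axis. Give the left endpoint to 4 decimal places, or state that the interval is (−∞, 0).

unbounded; (−∞, 0).

With y'=λy (z=hλ):
  y_{n+1} = y_n + z·[3/7·y_n + 4/7·y_{n+1}] ⇒ (1 − 4/7z)y_{n+1} = (1 + 3/7z)y_n
  Hence R(z) = (1 + 3/7z)/(1 − 4/7z).

Need |R(x)|<1, x<0.
x=-0.58: |R|=0.5644
x=-2: |R|=0.0667
x=-10: |R|=0.4894
x=-100: |R|=0.7199
θ=4/7≥1/2 ⇒ |1+3/7x|<|1−4/7x| ∀x<0 ⇒ unbounded interval.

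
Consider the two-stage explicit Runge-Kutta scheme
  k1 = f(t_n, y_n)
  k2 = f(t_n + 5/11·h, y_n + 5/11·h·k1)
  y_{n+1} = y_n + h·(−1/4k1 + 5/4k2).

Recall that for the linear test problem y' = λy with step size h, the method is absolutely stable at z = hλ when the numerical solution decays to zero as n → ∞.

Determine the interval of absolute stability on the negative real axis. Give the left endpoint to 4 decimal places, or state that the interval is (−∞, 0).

(-1.7600, 0).

With y'=λy (z=hλ):
  k1=λy_n ⇒ h·k1=z·y_n;  k2=λ(1+5/11z)y_n ⇒ h·k2=z(1+5/11z)y_n
  y_{n+1}/y_n = 1 − 1/4z + 5/4z(1+5/11z) = 1 + z + 25/44z²
  so R(z) = 1 + z + 25/44z².

Solve |R(x)|<1 on ℝ⁻.
x=-1.21: |R|=0.6219
R=1: x+25/44x²=0 ⇒ x=−44/25=-1.7600; min R=1−1/(4·25/44)=0.5600>−1
Confirm numerically:
  x=-1.719: |R|=0.95996 <1
  x=-1.451: |R|=0.74525 <1
  x=-1.224: |R|=0.62724 <1
  x=-0.856: |R|=0.56033 <1
  x=-2.261: |R|=1.64361 >1
  x=-1.961: |R|=1.22396 >1
  x=-1.955: |R|=1.21661 >1
Stable set (-1.7600, 0).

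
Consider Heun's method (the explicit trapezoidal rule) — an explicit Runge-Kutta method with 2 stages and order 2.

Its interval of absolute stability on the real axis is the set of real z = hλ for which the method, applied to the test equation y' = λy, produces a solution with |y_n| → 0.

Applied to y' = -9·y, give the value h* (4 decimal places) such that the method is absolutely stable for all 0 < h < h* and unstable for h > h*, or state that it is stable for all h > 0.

(-2.0000,0); λ=-9 ⇒ h* = 0.2222.

Set f=λy, z=hλ:
  order 2, 2-stage ⇒ R(z)=1+z+z^2/2
  (e.g. R(-0.58)=0.58820, |R|=0.58820)

Need |R(x)|<1, x<0.
x=-0.58: |R|=0.5882
|R(-2.32)|=1.3712 |R(-1.26)|=0.5338 |R(-0.99)|=0.5000
Bisect:
  x_lo=-2.4222 |R|=1.5113  x_hi=-0.3369 |R|=0.7199
  mid=-1.37954 |R|=0.57202 →hi
  mid=-1.90086 |R|=0.90577 →hi
  mid=-2.16151 |R|=1.17456 →lo
  mid=-2.03119 |R|=1.03167 →lo
  mid=-1.96602 |R|=0.96660 →hi
  mid=-1.99860 |R|=0.99860 →hi
  mid=-2.01489 |R|=1.01500 →lo
  mid=-2.00675 |R|=1.00677 →lo
  mid=-2.00268 |R|=1.00268 →lo
  mid=-2.00064 |R|=1.00064 →lo
  ...
  [-2.00000,-1.99988] ⇒ x*=-2.0000
Stable set (-2.0000, 0).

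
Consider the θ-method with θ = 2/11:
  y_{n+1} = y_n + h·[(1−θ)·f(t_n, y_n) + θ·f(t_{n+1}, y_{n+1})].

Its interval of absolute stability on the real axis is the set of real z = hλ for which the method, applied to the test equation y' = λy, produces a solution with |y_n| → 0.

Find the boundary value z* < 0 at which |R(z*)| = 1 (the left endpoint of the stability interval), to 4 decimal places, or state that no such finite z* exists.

Set f=λy, z=hλ:
  y_{n+1} = y_n + z·[9/11·y_n + 2/11·y_{n+1}] ⇒ (1 − 2/11z)y_{n+1} = (1 + 9/11z)y_n
  R(z) = (1 + 9/11z)/(1 − 2/11z).

Boundary: |R(x)|=1, x<0.
x=-0.49: |R|=0.5501
R=−1: 1+9/11x = −1+2/11x ⇒ -7/11x=2 ⇒ x=2/(-7/11)=-3.1429
Confirm numerically:
  x=-2.583: |R|=0.75758 <1
  x=-1.341: |R|=0.07813 <1
  x=-1.310: |R|=0.05800 <1
  x=-3.705: |R|=1.21374 >1
  x=-3.651: |R|=1.19435 >1
  x=-3.518: |R|=1.14560 >1
Stable set (-3.1429, 0).

z* = -3.1429.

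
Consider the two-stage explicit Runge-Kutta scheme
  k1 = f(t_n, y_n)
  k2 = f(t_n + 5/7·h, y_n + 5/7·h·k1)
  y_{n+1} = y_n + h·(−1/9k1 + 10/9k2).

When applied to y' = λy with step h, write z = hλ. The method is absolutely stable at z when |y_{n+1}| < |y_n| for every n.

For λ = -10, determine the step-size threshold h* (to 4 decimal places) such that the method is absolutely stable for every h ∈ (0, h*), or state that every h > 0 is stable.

(-1.2600,0); λ=-10 ⇒ h* = (63/50)/10 = 0.1260.

With y'=λy (z=hλ):
  k1=λy_n ⇒ h·k1=z·y_n;  k2=λ(1+5/7z)y_n ⇒ h·k2=z(1+5/7z)y_n
  y_{n+1}/y_n = 1 − 1/9z + 10/9z(1+5/7z) = 1 + z + 50/63z²
  ⇒ R(z) = 1 + z + 50/63z².

Boundary: |R(x)|=1, x<0.
x=-0.82: |R|=0.7137
R=1: x+50/63x²=0 ⇒ x=−63/50=-1.2600; min R=1−1/(4·50/63)=0.6850>−1
Confirm numerically:
  x=-0.907: |R|=0.74590 <1
  x=-0.880: |R|=0.73460 <1
  x=-0.807: |R|=0.70986 <1
  x=-1.654: |R|=1.51720 >1
  x=-1.377: |R|=1.12786 >1
So |R|<1 on (-1.2600, 0).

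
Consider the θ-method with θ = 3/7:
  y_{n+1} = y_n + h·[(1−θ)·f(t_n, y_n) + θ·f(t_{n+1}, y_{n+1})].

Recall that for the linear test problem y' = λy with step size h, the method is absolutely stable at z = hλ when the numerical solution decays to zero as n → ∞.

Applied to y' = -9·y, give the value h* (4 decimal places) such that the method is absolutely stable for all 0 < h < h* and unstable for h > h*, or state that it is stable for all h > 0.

(-14.0000,0); λ=-9 ⇒ h* = (14)/9 = 1.5556.

On y'=λy, z=hλ:
  y_{n+1} = y_n + z·[4/7·y_n + 3/7·y_{n+1}] ⇒ (1 − 3/7z)y_{n+1} = (1 + 4/7z)y_n
  R(z) = (1 + 4/7z)/(1 − 3/7z).

Boundary: |R(x)|=1, x<0.
x=-0.76: |R|=0.4267
R=−1: 1+4/7x = −1+3/7x ⇒ -1/7x=2 ⇒ x=2/(-1/7)=-14.0000
Confirm numerically:
  x=-12.304: |R|=0.96138 <1
  x=-10.919: |R|=0.92250 <1
  x=-9.175: |R|=0.86025 <1
  x=-14.533: |R|=1.01053 >1
  x=-14.261: |R|=1.00524 >1
So |R|<1 on (-14.0000, 0).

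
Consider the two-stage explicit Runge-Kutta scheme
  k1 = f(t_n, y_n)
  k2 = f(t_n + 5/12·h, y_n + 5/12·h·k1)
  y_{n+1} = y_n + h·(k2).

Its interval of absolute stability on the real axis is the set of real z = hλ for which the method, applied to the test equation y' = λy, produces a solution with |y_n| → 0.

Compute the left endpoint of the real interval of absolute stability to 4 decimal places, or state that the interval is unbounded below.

With y'=λy (z=hλ):
  k1=λy_n ⇒ h·k1=z·y_n;  k2=λ(1+5/12z)y_n ⇒ h·k2=z(1+5/12z)y_n
  y_{n+1}/y_n = 1 + z(1+5/12z) = 1 + z + 5/12z²
  so R(z) = 1 + z + 5/12z².

Find x<0 with |R(x)|<1.
x=-0.32: |R|=0.7227
R=1: x+5/12x²=0 ⇒ x=−12/5=-2.4000; min R=1−1/(4·5/12)=0.4000>−1
Confirm numerically:
  x=-1.316: |R|=0.40561 <1
  x=-1.064: |R|=0.40771 <1
  x=-1.004: |R|=0.41601 <1
  x=-2.977: |R|=1.71572 >1
  x=-2.844: |R|=1.52614 >1
  x=-2.719: |R|=1.36140 >1
Interval (-2.4000, 0).

z* = -2.4000.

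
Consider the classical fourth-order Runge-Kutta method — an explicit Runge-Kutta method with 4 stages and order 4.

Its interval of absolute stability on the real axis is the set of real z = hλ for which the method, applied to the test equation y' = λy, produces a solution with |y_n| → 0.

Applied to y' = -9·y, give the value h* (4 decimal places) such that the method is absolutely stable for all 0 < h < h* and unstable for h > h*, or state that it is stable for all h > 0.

With y'=λy (z=hλ):
  order 4, 4-stage ⇒ R(z)=1+z+z^2/2+z^3/6+z^4/24
  (e.g. R(-0.36)=0.69772, |R|=0.69772)

Boundary: |R(x)|=1, x<0.
x=-0.36: |R|=0.6977
|R(-2.35)|=0.5190 |R(-1.52)|=0.2723 |R(-0.97)|=0.3852
Bisect:
  x_lo=-3.2697 |R|=2.0120  x_hi=-0.1829 |R|=0.8328
  mid=-1.72629 |R|=0.27637 →hi
  mid=-2.49797 |R|=0.64646 →hi
  mid=-2.88381 |R|=1.15898 →lo
  mid=-2.69089 |R|=0.86676 →hi
  mid=-2.78735 |R|=1.00311 →lo
  mid=-2.73912 |R|=0.93259 →hi
  mid=-2.76324 |R|=0.96725 →hi
  ...
  [-2.78547,-2.78528] ⇒ x*=-2.7853
So |R|<1 on (-2.7853, 0).

(-2.7853,0); λ=-9 ⇒ h* = 0.3095.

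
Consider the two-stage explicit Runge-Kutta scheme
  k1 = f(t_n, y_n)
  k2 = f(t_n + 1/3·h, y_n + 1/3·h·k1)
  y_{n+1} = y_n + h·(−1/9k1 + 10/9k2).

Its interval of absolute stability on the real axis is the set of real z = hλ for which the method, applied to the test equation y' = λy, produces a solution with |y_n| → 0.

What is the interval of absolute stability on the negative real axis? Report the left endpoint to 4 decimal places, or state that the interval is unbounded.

Test eqn y'=λy, z=hλ:
  k1=λy_n ⇒ h·k1=z·y_n;  k2=λ(1+1/3z)y_n ⇒ h·k2=z(1+1/3z)y_n
  y_{n+1}/y_n = 1 − 1/9z + 10/9z(1+1/3z) = 1 + z + 10/27z²
  ⇒ R(z) = 1 + z + 10/27z².

Need |R(x)|<1, x<0.
x=-0.9: |R|=0.4000
R=1: x+10/27x²=0 ⇒ x=−27/10=-2.7000; min R=1−1/(4·10/27)=0.3250>−1
Confirm numerically:
  x=-2.296: |R|=0.65645 <1
  x=-1.528: |R|=0.33673 <1
  x=-1.432: |R|=0.32749 <1
  x=-1.166: |R|=0.33754 <1
  x=-3.288: |R|=1.71605 >1
  x=-3.248: |R|=1.65922 >1
  x=-2.962: |R|=1.28742 >1
Interval (-2.7000, 0).

z∈(-2.7000,0).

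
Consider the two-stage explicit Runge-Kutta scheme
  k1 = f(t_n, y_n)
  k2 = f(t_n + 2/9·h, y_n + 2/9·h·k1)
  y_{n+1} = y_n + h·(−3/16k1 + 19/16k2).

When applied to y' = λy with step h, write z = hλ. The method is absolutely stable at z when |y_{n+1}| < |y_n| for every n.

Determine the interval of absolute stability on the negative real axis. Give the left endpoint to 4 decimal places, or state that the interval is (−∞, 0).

Set f=λy, z=hλ:
  k1=λy_n ⇒ h·k1=z·y_n;  k2=λ(1+2/9z)y_n ⇒ h·k2=z(1+2/9z)y_n
  y_{n+1}/y_n = 1 − 3/16z + 19/16z(1+2/9z) = 1 + z + 19/72z²
  R(z) = 1 + z + 19/72z².

Find x<0 with |R(x)|<1.
x=-0.51: |R|=0.5586
R=1: x+19/72x²=0 ⇒ x=−72/19=-3.7895; min R=1−1/(4·19/72)=0.0526>−1
Confirm numerically:
  x=-3.556: |R|=0.78091 <1
  x=-2.056: |R|=0.05949 <1
  x=-1.600: |R|=0.07556 <1
  x=-4.239: |R|=1.50285 >1
  x=-4.091: |R|=1.32552 >1
So |R|<1 on (-3.7895, 0).

(-3.7895, 0).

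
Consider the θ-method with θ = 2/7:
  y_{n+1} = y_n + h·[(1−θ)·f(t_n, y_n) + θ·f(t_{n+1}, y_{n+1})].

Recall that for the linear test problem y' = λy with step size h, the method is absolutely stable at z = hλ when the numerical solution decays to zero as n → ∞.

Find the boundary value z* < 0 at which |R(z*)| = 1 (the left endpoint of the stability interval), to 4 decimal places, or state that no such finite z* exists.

z* = -4.6667.

Test eqn y'=λy, z=hλ:
  y_{n+1} = y_n + z·[5/7·y_n + 2/7·y_{n+1}] ⇒ (1 − 2/7z)y_{n+1} = (1 + 5/7z)y_n
  so R(z) = (1 + 5/7z)/(1 − 2/7z).

Solve |R(x)|<1 on ℝ⁻.
x=-1.21: |R|=0.1008
R=−1: 1+5/7x = −1+2/7x ⇒ -3/7x=2 ⇒ x=2/(-3/7)=-4.6667
Confirm numerically:
  x=-4.306: |R|=0.93069 <1
  x=-3.622: |R|=0.77998 <1
  x=-2.699: |R|=0.52387 <1
  x=-2.110: |R|=0.31640 <1
  x=-5.071: |R|=1.07076 >1
  x=-5.056: |R|=1.06826 >1
  x=-4.713: |R|=1.00846 >1
Interval (-4.6667, 0).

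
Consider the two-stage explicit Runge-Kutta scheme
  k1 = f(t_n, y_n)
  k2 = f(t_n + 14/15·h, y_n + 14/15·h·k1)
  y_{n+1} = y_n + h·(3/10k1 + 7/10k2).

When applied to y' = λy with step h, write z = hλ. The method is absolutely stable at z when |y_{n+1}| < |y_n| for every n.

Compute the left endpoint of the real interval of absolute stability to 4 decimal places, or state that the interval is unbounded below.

z* = -1.5306.

Test eqn y'=λy, z=hλ:
  k1=λy_n ⇒ h·k1=z·y_n;  k2=λ(1+14/15z)y_n ⇒ h·k2=z(1+14/15z)y_n
  y_{n+1}/y_n = 1 + 3/10z + 7/10z(1+14/15z) = 1 + z + 49/75z²
  ⇒ R(z) = 1 + z + 49/75z².

Find x<0 with |R(x)|<1.
x=-0.98: |R|=0.6475
R=1: x+49/75x²=0 ⇒ x=−75/49=-1.5306; min R=1−1/(4·49/75)=0.6173>−1
Confirm numerically:
  x=-1.107: |R|=0.69363 <1
  x=-1.086: |R|=0.68454 <1
  x=-1.046: |R|=0.66882 <1
  x=-0.916: |R|=0.63218 <1
  x=-1.938: |R|=1.51582 >1
  x=-1.620: |R|=1.09461 >1
Stable set (-1.5306, 0).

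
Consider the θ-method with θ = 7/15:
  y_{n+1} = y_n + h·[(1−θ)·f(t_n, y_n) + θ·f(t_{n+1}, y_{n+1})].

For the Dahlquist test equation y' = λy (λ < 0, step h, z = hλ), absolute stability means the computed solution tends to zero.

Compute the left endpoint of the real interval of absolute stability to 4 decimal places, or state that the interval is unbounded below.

Test eqn y'=λy, z=hλ:
  y_{n+1} = y_n + z·[8/15·y_n + 7/15·y_{n+1}] ⇒ (1 − 7/15z)y_{n+1} = (1 + 8/15z)y_n
  ⇒ R(z) = (1 + 8/15z)/(1 − 7/15z).

Boundary: |R(x)|=1, x<0.
x=-1.44: |R|=0.1388
R=−1: 1+8/15x = −1+7/15x ⇒ -1/15x=2 ⇒ x=2/(-1/15)=-30.0000
Confirm numerically:
  x=-15.329: |R|=0.88004 <1
  x=-13.596: |R|=0.85111 <1
  x=-13.504: |R|=0.84939 <1
  x=-12.296: |R|=0.82484 <1
  x=-30.424: |R|=1.00186 >1
  x=-30.056: |R|=1.00025 >1
So |R|<1 on (-30.0000, 0).

z* = -30.0000.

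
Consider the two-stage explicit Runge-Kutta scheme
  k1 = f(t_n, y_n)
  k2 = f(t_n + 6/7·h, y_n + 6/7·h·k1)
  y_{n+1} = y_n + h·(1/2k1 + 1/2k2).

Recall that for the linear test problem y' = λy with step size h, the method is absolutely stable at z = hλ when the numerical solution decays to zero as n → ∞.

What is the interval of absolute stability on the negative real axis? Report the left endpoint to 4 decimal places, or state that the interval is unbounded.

(-2.3333, 0).

With y'=λy (z=hλ):
  k1=λy_n ⇒ h·k1=z·y_n;  k2=λ(1+6/7z)y_n ⇒ h·k2=z(1+6/7z)y_n
  y_{n+1}/y_n = 1 + 1/2z + 1/2z(1+6/7z) = 1 + z + 3/7z²
  Hence R(z) = 1 + z + 3/7z².

Find x<0 with |R(x)|<1.
x=-1.45: |R|=0.4511
R=1: x+3/7x²=0 ⇒ x=−7/3=-2.3333; min R=1−1/(4·3/7)=0.4167>−1
Confirm numerically:
  x=-1.809: |R|=0.59349 <1
  x=-1.795: |R|=0.58587 <1
  x=-1.717: |R|=0.54647 <1
  x=-1.176: |R|=0.41670 <1
  x=-2.841: |R|=1.61812 >1
  x=-2.650: |R|=1.35964 >1
  x=-2.554: |R|=1.24154 >1
So |R|<1 on (-2.3333, 0).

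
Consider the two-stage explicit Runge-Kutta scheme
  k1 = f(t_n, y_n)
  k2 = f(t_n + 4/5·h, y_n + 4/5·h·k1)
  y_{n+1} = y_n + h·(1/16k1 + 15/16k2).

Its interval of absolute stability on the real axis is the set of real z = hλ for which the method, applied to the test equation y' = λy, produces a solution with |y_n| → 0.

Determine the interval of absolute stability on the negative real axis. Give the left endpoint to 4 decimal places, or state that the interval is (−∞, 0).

On y'=λy, z=hλ:
  k1=λy_n ⇒ h·k1=z·y_n;  k2=λ(1+4/5z)y_n ⇒ h·k2=z(1+4/5z)y_n
  y_{n+1}/y_n = 1 + 1/16z + 15/16z(1+4/5z) = 1 + z + 3/4z²
  Hence R(z) = 1 + z + 3/4z².

Boundary: |R(x)|=1, x<0.
x=-1.67: |R|=1.4217
R=1: x+3/4x²=0 ⇒ x=−4/3=-1.3333; min R=1−1/(4·3/4)=0.6667>−1
Confirm numerically:
  x=-1.295: |R|=0.96277 <1
  x=-1.209: |R|=0.88726 <1
  x=-0.822: |R|=0.68476 <1
  x=-0.691: |R|=0.66711 <1
  x=-1.846: |R|=1.70979 >1
  x=-1.708: |R|=1.47995 >1
Stable set (-1.3333, 0).

z∈(-1.3333,0).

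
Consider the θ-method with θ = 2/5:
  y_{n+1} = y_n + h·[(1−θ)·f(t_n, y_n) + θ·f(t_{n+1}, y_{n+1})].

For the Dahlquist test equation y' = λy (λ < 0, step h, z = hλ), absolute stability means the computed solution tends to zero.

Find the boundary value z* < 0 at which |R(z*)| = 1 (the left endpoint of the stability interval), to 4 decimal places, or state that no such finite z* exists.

z* = -10.0000.

With y'=λy (z=hλ):
  y_{n+1} = y_n + z·[3/5·y_n + 2/5·y_{n+1}] ⇒ (1 − 2/5z)y_{n+1} = (1 + 3/5z)y_n
  ⇒ R(z) = (1 + 3/5z)/(1 − 2/5z).

Boundary: |R(x)|=1, x<0.
x=-1.77: |R|=0.0363
R=−1: 1+3/5x = −1+2/5x ⇒ -1/5x=2 ⇒ x=2/(-1/5)=-10.0000
Confirm numerically:
  x=-8.944: |R|=0.95386 <1
  x=-8.901: |R|=0.95180 <1
  x=-8.326: |R|=0.92269 <1
  x=-5.076: |R|=0.67503 <1
  x=-10.212: |R|=1.00834 >1
  x=-10.190: |R|=1.00749 >1
So |R|<1 on (-10.0000, 0).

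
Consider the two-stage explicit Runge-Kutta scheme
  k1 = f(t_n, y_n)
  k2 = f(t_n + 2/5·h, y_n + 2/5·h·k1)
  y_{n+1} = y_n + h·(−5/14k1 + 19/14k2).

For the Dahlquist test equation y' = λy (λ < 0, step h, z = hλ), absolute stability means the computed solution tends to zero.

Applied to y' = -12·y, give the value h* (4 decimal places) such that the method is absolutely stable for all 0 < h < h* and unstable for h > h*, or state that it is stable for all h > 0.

(-1.8421,0); λ=-12 ⇒ h* = (35/19)/12 = 0.1535.

Test eqn y'=λy, z=hλ:
  k1=λy_n ⇒ h·k1=z·y_n;  k2=λ(1+2/5z)y_n ⇒ h·k2=z(1+2/5z)y_n
  y_{n+1}/y_n = 1 − 5/14z + 19/14z(1+2/5z) = 1 + z + 19/35z²
  ⇒ R(z) = 1 + z + 19/35z².

Find x<0 with |R(x)|<1.
x=-0.89: |R|=0.5400
R=1: x+19/35x²=0 ⇒ x=−35/19=-1.8421; min R=1−1/(4·19/35)=0.5395>−1
Confirm numerically:
  x=-1.691: |R|=0.86129 <1
  x=-1.592: |R|=0.78385 <1
  x=-1.225: |R|=0.58963 <1
  x=-0.858: |R|=0.54163 <1
  x=-2.276: |R|=1.53610 >1
  x=-1.959: |R|=1.12431 >1
So |R|<1 on (-1.8421, 0).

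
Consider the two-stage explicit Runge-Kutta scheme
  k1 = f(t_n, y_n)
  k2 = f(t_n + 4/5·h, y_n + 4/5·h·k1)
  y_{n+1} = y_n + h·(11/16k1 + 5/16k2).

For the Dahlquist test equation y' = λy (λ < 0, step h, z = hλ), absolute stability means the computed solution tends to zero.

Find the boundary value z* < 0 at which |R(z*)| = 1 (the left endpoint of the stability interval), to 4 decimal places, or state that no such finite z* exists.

Test eqn y'=λy, z=hλ:
  k1=λy_n ⇒ h·k1=z·y_n;  k2=λ(1+4/5z)y_n ⇒ h·k2=z(1+4/5z)y_n
  y_{n+1}/y_n = 1 + 11/16z + 5/16z(1+4/5z) = 1 + z + 1/4z²
  Hence R(z) = 1 + z + 1/4z².

Solve |R(x)|<1 on ℝ⁻.
x=-0.64: |R|=0.4624
R=1: x+1/4x²=0 ⇒ x=−4=-4.0000; min R=1−1/(4·1/4)=0.0000>−1
Confirm numerically:
  x=-3.043: |R|=0.27196 <1
  x=-2.588: |R|=0.08644 <1
  x=-2.374: |R|=0.03497 <1
  x=-4.477: |R|=1.53388 >1
  x=-4.306: |R|=1.32941 >1
Stable set (-4.0000, 0).

left endpoint -4.0000.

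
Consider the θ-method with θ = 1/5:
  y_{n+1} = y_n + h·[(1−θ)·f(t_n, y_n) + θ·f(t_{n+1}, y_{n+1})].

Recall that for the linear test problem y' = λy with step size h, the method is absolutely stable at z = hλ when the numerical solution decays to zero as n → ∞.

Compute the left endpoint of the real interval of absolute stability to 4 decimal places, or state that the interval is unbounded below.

z* = -3.3333.

On y'=λy, z=hλ:
  y_{n+1} = y_n + z·[4/5·y_n + 1/5·y_{n+1}] ⇒ (1 − 1/5z)y_{n+1} = (1 + 4/5z)y_n
  ⇒ R(z) = (1 + 4/5z)/(1 − 1/5z).

Boundary: |R(x)|=1, x<0.
x=-0.63: |R|=0.4405
R=−1: 1+4/5x = −1+1/5x ⇒ -3/5x=2 ⇒ x=2/(-3/5)=-3.3333
Confirm numerically:
  x=-3.103: |R|=0.91472 <1
  x=-3.035: |R|=0.88861 <1
  x=-2.997: |R|=0.87383 <1
  x=-2.191: |R|=0.52343 <1
  x=-3.906: |R|=1.19290 >1
  x=-3.860: |R|=1.17833 >1
  x=-3.486: |R|=1.05397 >1
So |R|<1 on (-3.3333, 0).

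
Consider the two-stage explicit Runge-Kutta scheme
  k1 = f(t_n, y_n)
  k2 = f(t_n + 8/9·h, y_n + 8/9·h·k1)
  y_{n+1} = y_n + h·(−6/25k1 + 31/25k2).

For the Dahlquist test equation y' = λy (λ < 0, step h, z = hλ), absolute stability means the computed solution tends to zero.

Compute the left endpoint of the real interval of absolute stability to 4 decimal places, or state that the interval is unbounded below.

z* = -0.9073.

With y'=λy (z=hλ):
  k1=λy_n ⇒ h·k1=z·y_n;  k2=λ(1+8/9z)y_n ⇒ h·k2=z(1+8/9z)y_n
  y_{n+1}/y_n = 1 − 6/25z + 31/25z(1+8/9z) = 1 + z + 248/225z²
  R(z) = 1 + z + 248/225z².

Need |R(x)|<1, x<0.
x=-1.25: |R|=1.4722
R=1: x+248/225x²=0 ⇒ x=−225/248=-0.9073; min R=1−1/(4·248/225)=0.7732>−1
Confirm numerically:
  x=-0.808: |R|=0.91160 <1
  x=-0.761: |R|=0.87732 <1
  x=-0.629: |R|=0.80708 <1
  x=-0.573: |R|=0.78889 <1
  x=-1.034: |R|=1.14445 >1
  x=-0.965: |R|=1.06142 >1
Interval (-0.9073, 0).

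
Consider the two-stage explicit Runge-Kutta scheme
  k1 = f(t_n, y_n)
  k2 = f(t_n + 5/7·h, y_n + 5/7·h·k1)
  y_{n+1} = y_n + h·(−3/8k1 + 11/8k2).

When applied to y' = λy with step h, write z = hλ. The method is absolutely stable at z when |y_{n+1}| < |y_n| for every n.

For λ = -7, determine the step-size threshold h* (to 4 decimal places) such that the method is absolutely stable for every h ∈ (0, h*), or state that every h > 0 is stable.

On y'=λy, z=hλ:
  k1=λy_n ⇒ h·k1=z·y_n;  k2=λ(1+5/7z)y_n ⇒ h·k2=z(1+5/7z)y_n
  y_{n+1}/y_n = 1 − 3/8z + 11/8z(1+5/7z) = 1 + z + 55/56z²
  Hence R(z) = 1 + z + 55/56z².

Find x<0 with |R(x)|<1.
x=-1.29: |R|=1.3444
R=1: x+55/56x²=0 ⇒ x=−56/55=-1.0182; min R=1−1/(4·55/56)=0.7455>−1
Confirm numerically:
  x=-0.996: |R|=0.97830 <1
  x=-0.828: |R|=0.84534 <1
  x=-0.803: |R|=0.83029 <1
  x=-1.567: |R|=1.84464 >1
  x=-1.196: |R|=1.20887 >1
  x=-1.047: |R|=1.02963 >1
So |R|<1 on (-1.0182, 0).

(-1.0182,0); λ=-7 ⇒ h* = (56/55)/7 = 0.1455.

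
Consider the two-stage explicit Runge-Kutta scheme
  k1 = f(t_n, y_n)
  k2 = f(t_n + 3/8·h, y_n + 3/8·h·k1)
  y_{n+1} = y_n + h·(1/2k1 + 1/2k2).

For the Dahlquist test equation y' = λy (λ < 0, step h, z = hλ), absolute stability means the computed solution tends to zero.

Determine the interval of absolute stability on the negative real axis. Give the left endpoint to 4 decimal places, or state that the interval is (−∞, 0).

On y'=λy, z=hλ:
  k1=λy_n ⇒ h·k1=z·y_n;  k2=λ(1+3/8z)y_n ⇒ h·k2=z(1+3/8z)y_n
  y_{n+1}/y_n = 1 + 1/2z + 1/2z(1+3/8z) = 1 + z + 3/16z²
  R(z) = 1 + z + 3/16z².

Find x<0 with |R(x)|<1.
x=-1.51: |R|=0.0825
R=1: x+3/16x²=0 ⇒ x=−16/3=-5.3333; min R=1−1/(4·3/16)=-0.3333>−1
Confirm numerically:
  x=-5.074: |R|=0.75328 <1
  x=-4.420: |R|=0.24307 <1
  x=-3.765: |R|=0.10715 <1
  x=-3.759: |R|=0.10961 <1
  x=-5.793: |R|=1.49928 >1
  x=-5.383: |R|=1.05013 >1
Interval (-5.3333, 0).

(-5.3333, 0).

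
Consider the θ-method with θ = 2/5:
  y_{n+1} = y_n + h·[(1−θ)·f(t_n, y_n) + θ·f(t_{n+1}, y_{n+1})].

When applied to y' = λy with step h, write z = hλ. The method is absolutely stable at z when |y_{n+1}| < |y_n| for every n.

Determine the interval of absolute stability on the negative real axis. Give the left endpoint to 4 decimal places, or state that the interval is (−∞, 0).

On y'=λy, z=hλ:
  y_{n+1} = y_n + z·[3/5·y_n + 2/5·y_{n+1}] ⇒ (1 − 2/5z)y_{n+1} = (1 + 3/5z)y_n
  ⇒ R(z) = (1 + 3/5z)/(1 − 2/5z).

Need |R(x)|<1, x<0.
x=-0.33: |R|=0.7085
R=−1: 1+3/5x = −1+2/5x ⇒ -1/5x=2 ⇒ x=2/(-1/5)=-10.0000
Confirm numerically:
  x=-9.682: |R|=0.98695 <1
  x=-9.124: |R|=0.96232 <1
  x=-8.489: |R|=0.93125 <1
  x=-7.744: |R|=0.88989 <1
  x=-10.529: |R|=1.02030 >1
  x=-10.071: |R|=1.00282 >1
So |R|<1 on (-10.0000, 0).

z∈(-10.0000,0).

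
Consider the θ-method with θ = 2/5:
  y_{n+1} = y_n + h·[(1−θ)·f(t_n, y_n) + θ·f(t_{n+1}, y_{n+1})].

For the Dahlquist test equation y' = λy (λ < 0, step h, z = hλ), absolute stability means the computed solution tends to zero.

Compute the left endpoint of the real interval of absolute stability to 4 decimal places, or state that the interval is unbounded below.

z* = -10.0000.

Test eqn y'=λy, z=hλ:
  y_{n+1} = y_n + z·[3/5·y_n + 2/5·y_{n+1}] ⇒ (1 − 2/5z)y_{n+1} = (1 + 3/5z)y_n
  ⇒ R(z) = (1 + 3/5z)/(1 − 2/5z).

Find x<0 with |R(x)|<1.
x=-1.7: |R|=0.0119
R=−1: 1+3/5x = −1+2/5x ⇒ -1/5x=2 ⇒ x=2/(-1/5)=-10.0000
Confirm numerically:
  x=-9.374: |R|=0.97364 <1
  x=-8.919: |R|=0.95267 <1
  x=-7.373: |R|=0.86696 <1
  x=-6.320: |R|=0.79138 <1
  x=-10.536: |R|=1.02056 >1
  x=-10.223: |R|=1.00876 >1
  x=-10.067: |R|=1.00267 >1
Interval (-10.0000, 0).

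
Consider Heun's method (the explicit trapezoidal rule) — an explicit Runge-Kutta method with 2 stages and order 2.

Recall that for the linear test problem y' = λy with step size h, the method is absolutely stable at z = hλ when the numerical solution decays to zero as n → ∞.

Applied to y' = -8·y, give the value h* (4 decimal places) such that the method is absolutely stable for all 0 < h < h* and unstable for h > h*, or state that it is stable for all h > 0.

With y'=λy (z=hλ):
  order 2, 2-stage ⇒ R(z)=1+z+z^2/2
  (e.g. R(-1.68)=0.73120, |R|=0.73120)

Need |R(x)|<1, x<0.
x=-1.68: |R|=0.7312
|R(-2.14)|=1.1498 |R(-1.25)|=0.5312 |R(-0.82)|=0.5162
Bisect:
  x_lo=-2.3265 |R|=1.3797  x_hi=-0.3542 |R|=0.7085
  mid=-1.34034 |R|=0.55792 →hi
  mid=-1.83340 |R|=0.84728 →hi
  mid=-2.07993 |R|=1.08312 →lo
  mid=-1.95666 |R|=0.95760 →hi
  mid=-2.01829 |R|=1.01846 →lo
  mid=-1.98748 |R|=0.98756 →hi
  mid=-2.00289 |R|=1.00289 →lo
  mid=-1.99518 |R|=0.99519 →hi
  ...
  [-2.00012,-2.00000] ⇒ x*=-2.0000
Interval (-2.0000, 0).

(-2.0000,0); λ=-8 ⇒ h* = 0.2500.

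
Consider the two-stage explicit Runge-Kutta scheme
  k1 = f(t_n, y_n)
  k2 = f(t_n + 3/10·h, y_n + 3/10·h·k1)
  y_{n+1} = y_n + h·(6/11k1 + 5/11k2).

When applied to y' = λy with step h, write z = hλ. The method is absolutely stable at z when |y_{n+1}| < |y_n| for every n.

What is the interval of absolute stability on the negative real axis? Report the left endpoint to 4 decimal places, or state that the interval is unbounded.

Test eqn y'=λy, z=hλ:
  k1=λy_n ⇒ h·k1=z·y_n;  k2=λ(1+3/10z)y_n ⇒ h·k2=z(1+3/10z)y_n
  y_{n+1}/y_n = 1 + 6/11z + 5/11z(1+3/10z) = 1 + z + 3/22z²
  Hence R(z) = 1 + z + 3/22z².

Need |R(x)|<1, x<0.
x=-1.35: |R|=0.1015
R=1: x+3/22x²=0 ⇒ x=−22/3=-7.3333; min R=1−1/(4·3/22)=-0.8333>−1
Confirm numerically:
  x=-5.105: |R|=0.55122 <1
  x=-4.696: |R|=0.68885 <1
  x=-4.680: |R|=0.69331 <1
  x=-7.764: |R|=1.45596 >1
  x=-7.699: |R|=1.38390 >1
  x=-7.624: |R|=1.30219 >1
So |R|<1 on (-7.3333, 0).

z∈(-7.3333,0).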